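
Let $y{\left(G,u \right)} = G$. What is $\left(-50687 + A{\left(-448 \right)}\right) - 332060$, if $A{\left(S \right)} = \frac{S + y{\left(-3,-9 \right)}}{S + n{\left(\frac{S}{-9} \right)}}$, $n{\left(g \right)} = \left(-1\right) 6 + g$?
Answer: $- \frac{1392429527}{3638} \approx -3.8275 \cdot 10^{5}$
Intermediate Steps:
$n{\left(g \right)} = -6 + g$
$A{\left(S \right)} = \frac{-3 + S}{-6 + \frac{8 S}{9}}$ ($A{\left(S \right)} = \frac{S - 3}{S + \left(-6 + \frac{S}{-9}\right)} = \frac{-3 + S}{S + \left(-6 + S \left(- \frac{1}{9}\right)\right)} = \frac{-3 + S}{S - \left(6 + \frac{S}{9}\right)} = \frac{-3 + S}{-6 + \frac{8 S}{9}}$)
$\left(-50687 + A{\left(-448 \right)}\right) - 332060 = \left(-50687 + \frac{9 \left(-3 - 448\right)}{2 \left(-27 + 4 \left(-448\right)\right)}\right) - 332060 = \left(-50687 + \frac{9}{2} \frac{1}{-27 - 1792} \left(-451\right)\right) - 332060 = \left(-50687 + \frac{9}{2} \frac{1}{-1819} \left(-451\right)\right) - 332060 = \left(-50687 + \frac{9}{2} \left(- \frac{1}{1819}\right) \left(-451\right)\right) - 332060 = \left(-50687 + \frac{4059}{3638}\right) - 332060 = - \frac{184395247}{3638} - 332060 = - \frac{1392429527}{3638}$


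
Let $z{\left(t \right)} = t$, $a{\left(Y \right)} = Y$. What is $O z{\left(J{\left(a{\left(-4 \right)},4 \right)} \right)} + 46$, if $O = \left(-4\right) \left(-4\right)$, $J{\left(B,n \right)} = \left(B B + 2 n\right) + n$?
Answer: $494$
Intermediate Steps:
$J{\left(B,n \right)} = B^{2} + 3 n$ ($J{\left(B,n \right)} = \left(B^{2} + 2 n\right) + n = B^{2} + 3 n$)
$O = 16$
$O z{\left(J{\left(a{\left(-4 \right)},4 \right)} \right)} + 46 = 16 \left(\left(-4\right)^{2} + 3 \cdot 4\right) + 46 = 16 \left(16 + 12\right) + 46 = 16 \cdot 28 + 46 = 448 + 46 = 494$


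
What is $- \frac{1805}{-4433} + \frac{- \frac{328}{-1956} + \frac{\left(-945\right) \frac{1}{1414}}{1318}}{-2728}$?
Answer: $\frac{1879652044379}{4617037023456} \approx 0.40711$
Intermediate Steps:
$- \frac{1805}{-4433} + \frac{- \frac{328}{-1956} + \frac{\left(-945\right) \frac{1}{1414}}{1318}}{-2728} = \left(-1805\right) \left(- \frac{1}{4433}\right) + \left(\left(-328\right) \left(- \frac{1}{1956}\right) + \left(-945\right) \frac{1}{1414} \cdot \frac{1}{1318}\right) \left(- \frac{1}{2728}\right) = \frac{1805}{4433} + \left(\frac{82}{489} - \frac{135}{266236}\right) \left(- \frac{1}{2728}\right) = \frac{1805}{4433} + \frac{21765337}{130189404} \left(- \frac{1}{2728}\right) = \frac{1805}{4433} - \frac{1978667}{32286972192} = \frac{1879652044379}{4617037023456}$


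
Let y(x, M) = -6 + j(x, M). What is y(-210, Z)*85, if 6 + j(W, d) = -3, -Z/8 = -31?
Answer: -1275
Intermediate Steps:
Z = 248 (Z = -8*(-31) = 248)
j(W, d) = -9 (j(W, d) = -6 - 3 = -9)
y(x, M) = -15 (y(x, M) = -6 - 9 = -15)
y(-210, Z)*85 = -15*85 = -1275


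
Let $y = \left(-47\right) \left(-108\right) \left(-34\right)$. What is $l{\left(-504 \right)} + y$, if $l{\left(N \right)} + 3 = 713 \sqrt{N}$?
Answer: $-172587 + 4278 i \sqrt{14} \approx -1.7259 \cdot 10^{5} + 16007.0 i$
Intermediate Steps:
$y = -172584$ ($y = 5076 \left(-34\right) = -172584$)
$l{\left(N \right)} = -3 + 713 \sqrt{N}$
$l{\left(-504 \right)} + y = \left(-3 + 713 \sqrt{-504}\right) - 172584 = \left(-3 + 713 \cdot 6 i \sqrt{14}\right) - 172584 = \left(-3 + 4278 i \sqrt{14}\right) - 172584 = -172587 + 4278 i \sqrt{14}$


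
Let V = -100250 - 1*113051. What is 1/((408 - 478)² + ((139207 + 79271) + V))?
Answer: 1/10077 ≈ 9.9236e-5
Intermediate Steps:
V = -213301 (V = -100250 - 113051 = -213301)
1/((408 - 478)² + ((139207 + 79271) + V)) = 1/((408 - 478)² + ((139207 + 79271) - 213301)) = 1/((-70)² + (218478 - 213301)) = 1/(4900 + 5177) = 1/10077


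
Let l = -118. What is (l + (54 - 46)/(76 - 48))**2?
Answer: 678976/49 ≈ 13857.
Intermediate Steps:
(l + (54 - 46)/(76 - 48))**2 = (-118 + (54 - 46)/(76 - 48))**2 = (-118 + 8/28)**2 = (-118 + 8*(1/28))**2 = (-118 + 2/7)**2 = (-824/7)**2 = 678976/49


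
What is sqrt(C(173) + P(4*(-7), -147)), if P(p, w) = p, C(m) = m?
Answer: sqrt(145) ≈ 12.042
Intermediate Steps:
sqrt(C(173) + P(4*(-7), -147)) = sqrt(173 + 4*(-7)) = sqrt(173 - 28) = sqrt(145)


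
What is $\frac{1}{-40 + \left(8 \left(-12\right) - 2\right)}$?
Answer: $- \frac{1}{138} \approx -0.0072464$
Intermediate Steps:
$\frac{1}{-40 + \left(8 \left(-12\right) - 2\right)} = \frac{1}{-40 - 98} = \frac{1}{-138} = - \frac{1}{138}$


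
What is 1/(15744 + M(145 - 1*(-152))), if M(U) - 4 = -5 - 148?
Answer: 1/15595 ≈ 6.4123e-5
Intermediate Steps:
M(U) = -149 (M(U) = 4 + (-5 - 148) = 4 - 153 = -149)
1/(15744 + M(145 - 1*(-152))) = 1/(15744 - 149) = 1/15595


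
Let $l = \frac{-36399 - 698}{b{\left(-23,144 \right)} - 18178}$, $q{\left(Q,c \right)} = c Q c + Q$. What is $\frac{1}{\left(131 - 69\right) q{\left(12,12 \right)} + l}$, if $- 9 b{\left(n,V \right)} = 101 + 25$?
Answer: $\frac{18192}{1962590057} \approx 9.2694 \cdot 10^{-6}$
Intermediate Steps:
$q{\left(Q,c \right)} = Q + Q c^{2}$ ($q{\left(Q,c \right)} = Q c c + Q = Q c^{2} + Q = Q + Q c^{2}$)
$b{\left(n,V \right)} = -14$ ($b{\left(n,V \right)} = - \frac{101 + 25}{9} = \left(- \frac{1}{9}\right) 126 = -14$)
$l = \frac{37097}{18192}$ ($l = \frac{-36399 - 698}{-14 - 18178} = - \frac{37097}{-18192} = \left(-37097\right) \left(- \frac{1}{18192}\right) = \frac{37097}{18192} \approx 2.0392$)
$\frac{1}{\left(131 - 69\right) q{\left(12,12 \right)} + l} = \frac{1}{\left(131 - 69\right) 12 \left(1 + 12^{2}\right) + \frac{37097}{18192}} = \frac{1}{62 \cdot 12 \left(1 + 144\right) + \frac{37097}{18192}} = \frac{1}{62 \cdot 12 \cdot 145 + \frac{37097}{18192}} = \frac{1}{62 \cdot 1740 + \frac{37097}{18192}} = \frac{1}{107880 + \frac{37097}{18192}} = \frac{1}{\frac{1962590057}{18192}} = \frac{18192}{1962590057}$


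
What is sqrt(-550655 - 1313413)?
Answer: 2*I*sqrt(466017) ≈ 1365.3*I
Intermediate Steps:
sqrt(-550655 - 1313413) = sqrt(-1864068) = 2*I*sqrt(466017)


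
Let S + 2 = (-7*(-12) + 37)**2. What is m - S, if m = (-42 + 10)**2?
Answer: -13615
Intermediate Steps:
S = 14639 (S = -2 + (-7*(-12) + 37)**2 = -2 + (84 + 37)**2 = -2 + 121**2 = -2 + 14641 = 14639)
m = 1024 (m = (-32)**2 = 1024)
m - S = 1024 - 1*14639 = 1024 - 14639 = -13615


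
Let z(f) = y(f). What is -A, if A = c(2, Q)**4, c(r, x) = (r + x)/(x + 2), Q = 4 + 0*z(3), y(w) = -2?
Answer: -1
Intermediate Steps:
z(f) = -2
Q = 4 (Q = 4 + 0*(-2) = 4 + 0 = 4)
c(r, x) = (r + x)/(2 + x)
A = 1 (A = ((2 + 4)/(2 + 4))**4 = (6/6)**4 = ((1/6)*6)**4 = 1**4 = 1)
-A = -1*1 = -1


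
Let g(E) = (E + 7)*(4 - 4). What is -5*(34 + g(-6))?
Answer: -170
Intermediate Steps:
g(E) = 0 (g(E) = (7 + E)*0 = 0)
-5*(34 + g(-6)) = -5*(34 + 0) = -5*34 = -170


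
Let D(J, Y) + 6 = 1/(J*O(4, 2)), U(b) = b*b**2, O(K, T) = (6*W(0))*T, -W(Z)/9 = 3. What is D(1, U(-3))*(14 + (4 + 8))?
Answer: -25285/162 ≈ -156.08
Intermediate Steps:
W(Z) = -27 (W(Z) = -9*3 = -27)
O(K, T) = -162*T (O(K, T) = (6*(-27))*T = -162*T)
U(b) = b**3
D(J, Y) = -6 - 1/(324*J) (D(J, Y) = -6 + 1/(J*((-162*2))) = -6 + 1/(J*(-324)) = -6 - 1/324/J = -6 - 1/(324*J))
D(1, U(-3))*(14 + (4 + 8)) = (-6 - 1/324/1)*(14 + (4 + 8)) = (-6 - 1/324*1)*(14 + 12) = (-6 - 1/324)*26 = -1945/324*26 = -25285/162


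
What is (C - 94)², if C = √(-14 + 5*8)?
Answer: (94 - √26)² ≈ 7903.4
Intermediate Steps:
C = √26 (C = √(-14 + 40) = √26 ≈ 5.0990)
(C - 94)² = (√26 - 94)² = (-94 + √26)²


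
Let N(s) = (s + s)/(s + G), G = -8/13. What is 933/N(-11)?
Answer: 140883/286 ≈ 492.60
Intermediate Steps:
G = -8/13 (G = -8*1/13 = -8/13 ≈ -0.61539)
N(s) = 2*s/(-8/13 + s) (N(s) = (s + s)/(s - 8/13) = (2*s)/(-8/13 + s) = 2*s/(-8/13 + s))
933/N(-11) = 933/((26*(-11)/(-8 + 13*(-11)))) = 933/((26*(-11)/(-8 - 143))) = 933/((26*(-11)/(-151))) = 933/((26*(-11)*(-1/151))) = 933/(286/151) = 933*(151/286) = 140883/286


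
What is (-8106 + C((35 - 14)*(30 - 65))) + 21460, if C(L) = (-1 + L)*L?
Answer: 554314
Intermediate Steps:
C(L) = L*(-1 + L)
(-8106 + C((35 - 14)*(30 - 65))) + 21460 = (-8106 + ((35 - 14)*(30 - 65))*(-1 + (35 - 14)*(30 - 65))) + 21460 = (-8106 + (21*(-35))*(-1 + 21*(-35))) + 21460 = (-8106 - 735*(-1 - 735)) + 21460 = (-8106 - 735*(-736)) + 21460 = (-8106 + 540960) + 21460 = 532854 + 21460 = 554314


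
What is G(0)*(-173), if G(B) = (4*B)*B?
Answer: 0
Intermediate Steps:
G(B) = 4*B²
G(0)*(-173) = (4*0²)*(-173) = (4*0)*(-173) = 0*(-173) = 0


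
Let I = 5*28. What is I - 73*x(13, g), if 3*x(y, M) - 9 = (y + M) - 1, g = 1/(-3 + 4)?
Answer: -1186/3 ≈ -395.33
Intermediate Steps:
I = 140
g = 1 (g = 1/1 = 1)
x(y, M) = 8/3 + M/3 + y/3 (x(y, M) = 3 + ((y + M) - 1)/3 = 3 + ((M + y) - 1)/3 = 3 + (-1 + M + y)/3 = 3 + (-⅓ + M/3 + y/3) = 8/3 + M/3 + y/3)
I - 73*x(13, g) = 140 - 73*(8/3 + (⅓)*1 + (⅓)*13) = 140 - 73*(8/3 + ⅓ + 13/3) = 140 - 73*22/3 = 140 - 1606/3 = -1186/3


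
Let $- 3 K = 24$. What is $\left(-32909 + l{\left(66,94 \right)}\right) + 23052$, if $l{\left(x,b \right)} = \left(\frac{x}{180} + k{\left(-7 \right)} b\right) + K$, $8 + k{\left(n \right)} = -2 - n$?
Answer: $- \frac{304399}{30} \approx -10147.0$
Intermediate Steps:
$k{\left(n \right)} = -10 - n$ ($k{\left(n \right)} = -8 - \left(2 + n\right) = -10 - n$)
$K = -8$ ($K = \left(- \frac{1}{3}\right) 24 = -8$)
$l{\left(x,b \right)} = -8 - 3 b + \frac{x}{180}$ ($l{\left(x,b \right)} = \left(\frac{x}{180} + \left(-10 - -7\right) b\right) - 8 = \left(\frac{x}{180} + \left(-10 + 7\right) b\right) - 8 = \left(\frac{x}{180} - 3 b\right) - 8 = \left(- 3 b + \frac{x}{180}\right) - 8 = -8 - 3 b + \frac{x}{180}$)
$\left(-32909 + l{\left(66,94 \right)}\right) + 23052 = \left(-32909 - \frac{8689}{30}\right) + 23052 = - \frac{995959}{30} + 23052 = - \frac{304399}{30}$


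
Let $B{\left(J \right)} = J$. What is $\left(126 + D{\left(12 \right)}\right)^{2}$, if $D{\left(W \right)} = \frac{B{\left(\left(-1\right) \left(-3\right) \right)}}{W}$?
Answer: $\frac{255025}{16} \approx 15939.0$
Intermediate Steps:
$D{\left(W \right)} = \frac{3}{W}$ ($D{\left(W \right)} = \frac{\left(-1\right) \left(-3\right)}{W} = \frac{3}{W}$)
$\left(126 + D{\left(12 \right)}\right)^{2} = \left(126 + \frac{3}{12}\right)^{2} = \left(126 + 3 \cdot \frac{1}{12}\right)^{2} = \left(126 + \frac{1}{4}\right)^{2} = \left(\frac{505}{4}\right)^{2} = \frac{255025}{16}$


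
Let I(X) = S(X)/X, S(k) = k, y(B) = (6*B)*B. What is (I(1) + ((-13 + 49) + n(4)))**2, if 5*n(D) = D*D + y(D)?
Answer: 88209/25 ≈ 3528.4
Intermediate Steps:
y(B) = 6*B**2
n(D) = 7*D**2/5 (n(D) = (D*D + 6*D**2)/5 = (D**2 + 6*D**2)/5 = (7*D**2)/5 = 7*D**2/5)
I(X) = 1 (I(X) = X/X = 1)
(I(1) + ((-13 + 49) + n(4)))**2 = (1 + ((-13 + 49) + (7/5)*4**2))**2 = (1 + (36 + (7/5)*16))**2 = (1 + (36 + 112/5))**2 = (1 + 292/5)**2 = (297/5)**2 = 88209/25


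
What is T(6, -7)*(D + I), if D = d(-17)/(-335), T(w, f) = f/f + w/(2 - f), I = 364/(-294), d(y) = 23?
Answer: -9193/4221 ≈ -2.1779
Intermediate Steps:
I = -26/21 (I = 364*(-1/294) = -26/21 ≈ -1.2381)
T(w, f) = 1 + w/(2 - f)
D = -23/335 (D = 23/(-335) = 23*(-1/335) = -23/335 ≈ -0.068657)
T(6, -7)*(D + I) = ((-2 - 7 - 1*6)/(-2 - 7))*(-23/335 - 26/21) = ((-2 - 7 - 6)/(-9))*(-9193/7035) = -1/9*(-15)*(-9193/7035) = (5/3)*(-9193/7035) = -9193/4221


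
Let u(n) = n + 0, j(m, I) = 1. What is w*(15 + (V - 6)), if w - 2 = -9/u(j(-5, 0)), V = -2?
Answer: -49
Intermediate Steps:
u(n) = n
w = -7 (w = 2 - 9/1 = 2 - 9*1 = 2 - 9 = -7)
w*(15 + (V - 6)) = -7*(15 + (-2 - 6)) = -7*(15 - 8) = -7*7 = -49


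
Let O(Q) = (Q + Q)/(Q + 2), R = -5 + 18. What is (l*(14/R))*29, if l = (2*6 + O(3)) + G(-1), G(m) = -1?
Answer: 24766/65 ≈ 381.02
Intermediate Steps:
R = 13
O(Q) = 2*Q/(2 + Q) (O(Q) = (2*Q)/(2 + Q) = 2*Q/(2 + Q))
l = 61/5 (l = (2*6 + 2*3/(2 + 3)) - 1 = (12 + 2*3/5) - 1 = (12 + 2*3*(⅕)) - 1 = (12 + 6/5) - 1 = 66/5 - 1 = 61/5 ≈ 12.200)
(l*(14/R))*29 = (61*(14/13)/5)*29 = (61*(14*(1/13))/5)*29 = ((61/5)*(14/13))*29 = (854/65)*29 = 24766/65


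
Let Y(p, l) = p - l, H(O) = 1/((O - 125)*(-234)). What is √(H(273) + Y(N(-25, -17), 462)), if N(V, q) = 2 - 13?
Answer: I*√15758461394/5772 ≈ 21.749*I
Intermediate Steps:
H(O) = -1/(234*(-125 + O)) (H(O) = -1/234/(-125 + O) = -1/(234*(-125 + O)))
N(V, q) = -11
√(H(273) + Y(N(-25, -17), 462)) = √(-1/(-29250 + 234*273) + (-11 - 1*462)) = √(-1/(-29250 + 63882) + (-11 - 462)) = √(-1/34632 - 473) = √(-16380937/34632) = I*√15758461394/5772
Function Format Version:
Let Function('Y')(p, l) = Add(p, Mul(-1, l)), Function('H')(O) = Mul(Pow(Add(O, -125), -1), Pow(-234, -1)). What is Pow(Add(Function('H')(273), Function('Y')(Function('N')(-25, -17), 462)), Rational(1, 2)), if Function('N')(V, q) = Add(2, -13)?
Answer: Mul(Rational(1, 5772), I, Pow(15758461394, Rational(1, 2))) ≈ Mul(21.749, I)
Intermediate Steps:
Function('H')(O) = Mul(Rational(-1, 234), Pow(Add(-125, O), -1)) (Function('H')(O) = Mul(Pow(Add(-125, O), -1), Rational(-1, 234)) = Mul(Rational(-1, 234), Pow(Add(-125, O), -1)))
Function('N')(V, q) = -11
Pow(Add(Function('H')(273), Function('Y')(Function('N')(-25, -17), 462)), Rational(1, 2)) = Pow(Add(Mul(-1, Pow(Add(-29250, Mul(234, 273)), -1)), Add(-11, Mul(-1, 462))), Rational(1, 2)) = Pow(Add(Mul(-1, Pow(Add(-29250, 63882), -1)), Add(-11, -462)), Rational(1, 2)) = Pow(Add(Mul(-1, Pow(34632, -1)), -473), Rational(1, 2)) = Pow(Add(Mul(-1, Rational(1, 34632)), -473), Rational(1, 2)) = Pow(Add(Rational(-1, 34632), -473), Rational(1, 2)) = Pow(Rational(-16380937, 34632), Rational(1, 2)) = Mul(Rational(1, 5772), I, Pow(15758461394, Rational(1, 2)))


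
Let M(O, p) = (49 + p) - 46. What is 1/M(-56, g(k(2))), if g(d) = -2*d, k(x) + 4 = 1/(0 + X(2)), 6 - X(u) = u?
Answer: 2/21 ≈ 0.095238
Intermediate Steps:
X(u) = 6 - u
k(x) = -15/4 (k(x) = -4 + 1/(0 + (6 - 1*2)) = -4 + 1/(0 + (6 - 2)) = -4 + 1/(0 + 4) = -4 + 1/4 = -4 + ¼ = -15/4)
M(O, p) = 3 + p
1/M(-56, g(k(2))) = 1/(3 - 2*(-15/4)) = 1/(3 + 15/2) = 1/(21/2) = 2/21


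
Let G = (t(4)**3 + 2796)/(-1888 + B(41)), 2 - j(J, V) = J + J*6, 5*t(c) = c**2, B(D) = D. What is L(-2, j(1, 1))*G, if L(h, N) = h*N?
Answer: -707192/46175 ≈ -15.315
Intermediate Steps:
t(c) = c**2/5
j(J, V) = 2 - 7*J (j(J, V) = 2 - (J + J*6) = 2 - (J + 6*J) = 2 - 7*J)
G = -353596/230875 (G = (((1/5)*4**2)**3 + 2796)/(-1888 + 41) = (((1/5)*16)**3 + 2796)/(-1847) = ((16/5)**3 + 2796)*(-1/1847) = (4096/125 + 2796)*(-1/1847) = (353596/125)*(-1/1847) = -353596/230875 ≈ -1.5315)
L(h, N) = N*h
L(-2, j(1, 1))*G = ((2 - 7*1)*(-2))*(-353596/230875) = ((2 - 7)*(-2))*(-353596/230875) = -5*(-2)*(-353596/230875) = 10*(-353596/230875) = -707192/46175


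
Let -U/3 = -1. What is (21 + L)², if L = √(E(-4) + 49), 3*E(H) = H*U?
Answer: 486 + 126*√5 ≈ 767.74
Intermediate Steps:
U = 3 (U = -3*(-1) = 3)
E(H) = H (E(H) = (H*3)/3 = (3*H)/3 = H)
L = 3*√5 (L = √(-4 + 49) = √45 = 3*√5 ≈ 6.7082)
(21 + L)² = (21 + 3*√5)²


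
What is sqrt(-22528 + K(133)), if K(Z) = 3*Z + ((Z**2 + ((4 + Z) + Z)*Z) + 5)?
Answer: 5*sqrt(1259) ≈ 177.41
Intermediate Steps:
K(Z) = 5 + Z**2 + 3*Z + Z*(4 + 2*Z) (K(Z) = 3*Z + ((Z**2 + (4 + 2*Z)*Z) + 5) = 3*Z + ((Z**2 + Z*(4 + 2*Z)) + 5) = 3*Z + (5 + Z**2 + Z*(4 + 2*Z)) = 5 + Z**2 + 3*Z + Z*(4 + 2*Z))
sqrt(-22528 + K(133)) = sqrt(-22528 + (5 + 3*133**2 + 7*133)) = sqrt(-22528 + (5 + 3*17689 + 931)) = sqrt(-22528 + (5 + 53067 + 931)) = sqrt(-22528 + 54003) = sqrt(31475) = 5*sqrt(1259)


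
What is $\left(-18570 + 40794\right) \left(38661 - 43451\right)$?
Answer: $-106452960$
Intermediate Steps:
$\left(-18570 + 40794\right) \left(38661 - 43451\right) = 22224 \left(-4790\right) = -106452960$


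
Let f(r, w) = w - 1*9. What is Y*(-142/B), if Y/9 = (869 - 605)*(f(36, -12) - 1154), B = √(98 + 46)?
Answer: 33036300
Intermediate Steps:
f(r, w) = -9 + w (f(r, w) = w - 9 = -9 + w)
B = 12 (B = √144 = 12)
Y = -2791800 (Y = 9*((869 - 605)*((-9 - 12) - 1154)) = 9*(264*(-21 - 1154)) = 9*(264*(-1175)) = 9*(-310200) = -2791800)
Y*(-142/B) = -(-396435600)/12 = -2791800*(-71/6) = 33036300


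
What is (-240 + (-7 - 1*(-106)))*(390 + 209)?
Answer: -84459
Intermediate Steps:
(-240 + (-7 - 1*(-106)))*(390 + 209) = (-240 + (-7 + 106))*599 = (-240 + 99)*599 = -141*599 = -84459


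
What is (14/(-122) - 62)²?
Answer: 14356521/3721 ≈ 3858.2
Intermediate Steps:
(14/(-122) - 62)² = (14*(-1/122) - 62)² = (-7/61 - 62)² = (-3789/61)² = 14356521/3721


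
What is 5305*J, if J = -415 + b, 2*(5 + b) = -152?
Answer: -2631280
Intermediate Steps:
b = -81 (b = -5 + (½)*(-152) = -5 - 76 = -81)
J = -496 (J = -415 - 81 = -496)
5305*J = 5305*(-496) = -2631280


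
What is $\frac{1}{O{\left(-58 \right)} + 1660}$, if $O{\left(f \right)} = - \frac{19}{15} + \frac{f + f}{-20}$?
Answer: $\frac{15}{24968} \approx 0.00060077$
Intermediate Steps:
$O{\left(f \right)} = - \frac{19}{15} - \frac{f}{10}$ ($O{\left(f \right)} = \left(-19\right) \frac{1}{15} + 2 f \left(- \frac{1}{20}\right) = - \frac{19}{15} - \frac{f}{10}$)
$\frac{1}{O{\left(-58 \right)} + 1660} = \frac{1}{\left(- \frac{19}{15} - - \frac{29}{5}\right) + 1660} = \frac{1}{\left(- \frac{19}{15} + \frac{29}{5}\right) + 1660} = \frac{1}{\frac{68}{15} + 1660} = \frac{1}{\frac{24968}{15}} = \frac{15}{24968}$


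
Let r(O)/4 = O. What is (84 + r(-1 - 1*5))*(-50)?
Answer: -3000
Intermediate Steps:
r(O) = 4*O
(84 + r(-1 - 1*5))*(-50) = (84 + 4*(-1 - 1*5))*(-50) = (84 + 4*(-1 - 5))*(-50) = (84 + 4*(-6))*(-50) = (84 - 24)*(-50) = 60*(-50) = -3000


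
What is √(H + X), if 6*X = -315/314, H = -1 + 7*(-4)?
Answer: I*√2875769/314 ≈ 5.4007*I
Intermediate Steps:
H = -29 (H = -1 - 28 = -29)
X = -105/628 (X = (-315/314)/6 = (-315*1/314)/6 = (⅙)*(-315/314) = -105/628 ≈ -0.16720)
√(H + X) = √(-29 - 105/628) = √(-18317/628) = I*√2875769/314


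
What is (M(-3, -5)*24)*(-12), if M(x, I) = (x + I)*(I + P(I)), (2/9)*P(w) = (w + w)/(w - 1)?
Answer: 5760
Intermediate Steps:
P(w) = 9*w/(-1 + w) (P(w) = 9*((w + w)/(w - 1))/2 = 9*((2*w)/(-1 + w))/2 = 9*(2*w/(-1 + w))/2 = 9*w/(-1 + w))
M(x, I) = (I + x)*(I + 9*I/(-1 + I)) (M(x, I) = (x + I)*(I + 9*I/(-1 + I)) = (I + x)*(I + 9*I/(-1 + I)))
(M(-3, -5)*24)*(-12) = (-5*(9*(-5) + 9*(-3) + (-1 - 5)*(-5 - 3))/(-1 - 5)*24)*(-12) = (-5*(-45 - 27 - 6*(-8))/(-6)*24)*(-12) = (-5*(-⅙)*(-45 - 27 + 48)*24)*(-12) = (-5*(-⅙)*(-24)*24)*(-12) = -20*24*(-12) = -480*(-12) = 5760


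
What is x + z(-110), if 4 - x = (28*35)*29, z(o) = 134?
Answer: -28282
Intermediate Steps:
x = -28416 (x = 4 - 28*35*29 = 4 - 980*29 = 4 - 1*28420 = 4 - 28420 = -28416)
x + z(-110) = -28416 + 134 = -28282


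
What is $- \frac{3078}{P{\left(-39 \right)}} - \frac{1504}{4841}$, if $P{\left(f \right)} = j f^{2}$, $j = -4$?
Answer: $\frac{6797}{34814} \approx 0.19524$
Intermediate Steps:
$P{\left(f \right)} = - 4 f^{2}$
$- \frac{3078}{P{\left(-39 \right)}} - \frac{1504}{4841} = - \frac{3078}{\left(-4\right) \left(-39\right)^{2}} - \frac{1504}{4841} = - \frac{3078}{\left(-4\right) 1521} - \frac{32}{103} = - \frac{3078}{-6084} - \frac{32}{103} = \left(-3078\right) \left(- \frac{1}{6084}\right) - \frac{32}{103} = \frac{171}{338} - \frac{32}{103} = \frac{6797}{34814}$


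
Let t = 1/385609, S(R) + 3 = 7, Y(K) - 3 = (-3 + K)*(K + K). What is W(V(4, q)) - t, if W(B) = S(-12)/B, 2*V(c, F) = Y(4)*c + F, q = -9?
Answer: 440691/1928045 ≈ 0.22857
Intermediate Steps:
Y(K) = 3 + 2*K*(-3 + K) (Y(K) = 3 + (-3 + K)*(K + K) = 3 + (-3 + K)*(2*K) = 3 + 2*K*(-3 + K))
S(R) = 4 (S(R) = -3 + 7 = 4)
V(c, F) = F/2 + 11*c/2 (V(c, F) = ((3 - 6*4 + 2*4²)*c + F)/2 = ((3 - 24 + 2*16)*c + F)/2 = ((3 - 24 + 32)*c + F)/2 = (11*c + F)/2 = (F + 11*c)/2 = F/2 + 11*c/2)
W(B) = 4/B
t = 1/385609 ≈ 2.5933e-6
W(V(4, q)) - t = 4/((½)*(-9) + (11/2)*4) - 1*1/385609 = 4/(-9/2 + 22) - 1/385609 = 4/(35/2) - 1/385609 = 4*(2/35) - 1/385609 = 8/35 - 1/385609 = 440691/1928045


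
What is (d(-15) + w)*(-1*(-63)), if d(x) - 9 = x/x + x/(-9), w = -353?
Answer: -21504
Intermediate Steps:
d(x) = 10 - x/9 (d(x) = 9 + (x/x + x/(-9)) = 9 + (1 + x*(-⅑)) = 9 + (1 - x/9) = 10 - x/9)
(d(-15) + w)*(-1*(-63)) = ((10 - ⅑*(-15)) - 353)*(-1*(-63)) = ((10 + 5/3) - 353)*63 = (35/3 - 353)*63 = -1024/3*63 = -21504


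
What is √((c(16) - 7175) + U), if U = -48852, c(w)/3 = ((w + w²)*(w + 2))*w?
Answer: √178981 ≈ 423.06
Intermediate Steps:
c(w) = 3*w*(2 + w)*(w + w²) (c(w) = 3*(((w + w²)*(w + 2))*w) = 3*(((w + w²)*(2 + w))*w) = 3*(((2 + w)*(w + w²))*w) = 3*(w*(2 + w)*(w + w²)) = 3*w*(2 + w)*(w + w²))
√((c(16) - 7175) + U) = √((3*16²*(2 + 16² + 3*16) - 7175) - 48852) = √((3*256*(2 + 256 + 48) - 7175) - 48852) = √((3*256*306 - 7175) - 48852) = √((235008 - 7175) - 48852) = √(227833 - 48852) = √178981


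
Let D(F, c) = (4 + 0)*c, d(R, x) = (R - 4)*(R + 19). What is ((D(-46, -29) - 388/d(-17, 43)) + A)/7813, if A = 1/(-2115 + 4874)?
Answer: -6185657/452677407 ≈ -0.013665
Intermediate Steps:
d(R, x) = (-4 + R)*(19 + R)
A = 1/2759 ≈ 0.00036245
D(F, c) = 4*c
((D(-46, -29) - 388/d(-17, 43)) + A)/7813 = ((4*(-29) - 388/(-76 + (-17)² + 15*(-17))) + 1/2759)/7813 = ((-116 - 388/(-76 + 289 - 255)) + 1/2759)*(1/7813) = ((-116 - 388/(-42)) + 1/2759)*(1/7813) = ((-116 - 388*(-1)/42) + 1/2759)*(1/7813) = ((-116 - 1*(-194/21)) + 1/2759)*(1/7813) = ((-116 + 194/21) + 1/2759)*(1/7813) = (-2242/21 + 1/2759)*(1/7813) = -6185657/57939*1/7813 = -6185657/452677407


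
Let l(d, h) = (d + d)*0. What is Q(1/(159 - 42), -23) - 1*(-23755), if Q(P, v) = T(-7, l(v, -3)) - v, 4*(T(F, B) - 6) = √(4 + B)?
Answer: 47569/2 ≈ 23785.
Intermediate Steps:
l(d, h) = 0 (l(d, h) = (2*d)*0 = 0)
T(F, B) = 6 + √(4 + B)/4
Q(P, v) = 13/2 - v (Q(P, v) = (6 + √(4 + 0)/4) - v = (6 + √4/4) - v = (6 + (¼)*2) - v = (6 + ½) - v = 13/2 - v)
Q(1/(159 - 42), -23) - 1*(-23755) = (13/2 - 1*(-23)) - 1*(-23755) = (13/2 + 23) + 23755 = 59/2 + 23755 = 47569/2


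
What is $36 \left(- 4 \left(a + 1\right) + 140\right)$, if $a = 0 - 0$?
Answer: $4896$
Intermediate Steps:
$a = 0$ ($a = 0 + 0 = 0$)
$36 \left(- 4 \left(a + 1\right) + 140\right) = 36 \left(- 4 \left(0 + 1\right) + 140\right) = 36 \left(\left(-4\right) 1 + 140\right) = 36 \left(-4 + 140\right) = 36 \cdot 136 = 4896$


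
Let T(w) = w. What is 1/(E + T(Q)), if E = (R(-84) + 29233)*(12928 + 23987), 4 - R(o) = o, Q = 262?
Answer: 1/1082384977 ≈ 9.2389e-10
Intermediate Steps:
R(o) = 4 - o
E = 1082384715 (E = ((4 - 1*(-84)) + 29233)*(12928 + 23987) = ((4 + 84) + 29233)*36915 = (88 + 29233)*36915 = 29321*36915 = 1082384715)
1/(E + T(Q)) = 1/(1082384715 + 262) = 1/1082384977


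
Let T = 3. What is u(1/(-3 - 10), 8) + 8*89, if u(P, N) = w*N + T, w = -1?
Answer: 707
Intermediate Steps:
u(P, N) = 3 - N (u(P, N) = -N + 3 = 3 - N)
u(1/(-3 - 10), 8) + 8*89 = (3 - 1*8) + 8*89 = (3 - 8) + 712 = -5 + 712 = 707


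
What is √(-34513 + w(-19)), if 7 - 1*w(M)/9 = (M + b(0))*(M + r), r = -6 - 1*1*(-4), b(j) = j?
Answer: I*√38041 ≈ 195.04*I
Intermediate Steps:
r = -2 (r = -6 - 1*(-4) = -6 + 4 = -2)
w(M) = 63 - 9*M*(-2 + M) (w(M) = 63 - 9*(M + 0)*(M - 2) = 63 - 9*M*(-2 + M))
√(-34513 + w(-19)) = √(-34513 + (63 - 9*(-19)² + 18*(-19))) = √(-34513 + (63 - 9*361 - 342)) = √(-34513 + (63 - 3249 - 342)) = √(-34513 - 3528) = √(-38041) = I*√38041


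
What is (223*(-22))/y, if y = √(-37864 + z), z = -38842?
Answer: 2453*I*√76706/38353 ≈ 17.714*I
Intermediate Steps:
y = I*√76706 (y = √(-37864 - 38842) = √(-76706) = I*√76706 ≈ 276.96*I)
(223*(-22))/y = (223*(-22))/((I*√76706)) = -(-2453)*I*√76706/38353 = 2453*I*√76706/38353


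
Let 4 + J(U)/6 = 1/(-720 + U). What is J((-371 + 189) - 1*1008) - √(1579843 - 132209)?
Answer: -22923/955 - √1447634 ≈ -1227.2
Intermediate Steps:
J(U) = -24 + 6/(-720 + U)
J((-371 + 189) - 1*1008) - √(1579843 - 132209) = 6*(2881 - 4*((-371 + 189) - 1*1008))/(-720 + ((-371 + 189) - 1*1008)) - √(1579843 - 132209) = 6*(2881 - 4*(-182 - 1008))/(-720 + (-182 - 1008)) - √1447634 = 6*(2881 - 4*(-1190))/(-720 - 1190) - √1447634 = 6*(2881 + 4760)/(-1910) - √1447634 = 6*(-1/1910)*7641 - √1447634 = -22923/955 - √1447634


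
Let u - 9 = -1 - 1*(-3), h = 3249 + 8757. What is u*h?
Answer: 132066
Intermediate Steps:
h = 12006
u = 11 (u = 9 + (-1 - 1*(-3)) = 9 + (-1 + 3) = 9 + 2 = 11)
u*h = 11*12006 = 132066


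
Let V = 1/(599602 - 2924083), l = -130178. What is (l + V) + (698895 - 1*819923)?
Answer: -583923574087/2324481 ≈ -2.5121e+5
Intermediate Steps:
V = -1/2324481 (V = 1/(-2324481) = -1/2324481 ≈ -4.3020e-7)
(l + V) + (698895 - 1*819923) = (-130178 - 1/2324481) + (698895 - 1*819923) = -302596287619/2324481 + (698895 - 819923) = -302596287619/2324481 - 121028 = -583923574087/2324481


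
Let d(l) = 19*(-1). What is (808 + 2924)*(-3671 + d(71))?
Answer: -13771080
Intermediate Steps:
d(l) = -19
(808 + 2924)*(-3671 + d(71)) = (808 + 2924)*(-3671 - 19) = 3732*(-3690) = -13771080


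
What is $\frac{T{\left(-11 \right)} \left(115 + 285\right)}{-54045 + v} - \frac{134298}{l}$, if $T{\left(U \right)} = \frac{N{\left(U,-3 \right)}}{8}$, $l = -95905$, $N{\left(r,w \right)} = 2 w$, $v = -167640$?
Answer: $\frac{1986708242}{1417379995} \approx 1.4017$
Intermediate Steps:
$T{\left(U \right)} = - \frac{3}{4}$ ($T{\left(U \right)} = \frac{2 \left(-3\right)}{8} = \left(-6\right) \frac{1}{8} = - \frac{3}{4}$)
$\frac{T{\left(-11 \right)} \left(115 + 285\right)}{-54045 + v} - \frac{134298}{l} = \frac{\left(- \frac{3}{4}\right) \left(115 + 285\right)}{-54045 - 167640} - \frac{134298}{-95905} = \frac{\left(- \frac{3}{4}\right) 400}{-221685} - - \frac{134298}{95905} = \left(-300\right) \left(- \frac{1}{221685}\right) + \frac{134298}{95905} = \frac{20}{14779} + \frac{134298}{95905} = \frac{1986708242}{1417379995}$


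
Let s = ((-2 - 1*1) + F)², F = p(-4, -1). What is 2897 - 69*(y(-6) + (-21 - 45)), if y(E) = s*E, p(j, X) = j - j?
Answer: 11177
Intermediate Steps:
p(j, X) = 0
F = 0
s = 9 (s = ((-2 - 1*1) + 0)² = ((-2 - 1) + 0)² = (-3 + 0)² = (-3)² = 9)
y(E) = 9*E
2897 - 69*(y(-6) + (-21 - 45)) = 2897 - 69*(9*(-6) + (-21 - 45)) = 2897 - 69*(-54 - 66) = 2897 - 69*(-120) = 2897 - 1*(-8280) = 2897 + 8280 = 11177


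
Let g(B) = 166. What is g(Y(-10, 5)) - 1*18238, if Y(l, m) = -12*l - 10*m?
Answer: -18072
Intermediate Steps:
g(Y(-10, 5)) - 1*18238 = 166 - 1*18238 = 166 - 18238 = -18072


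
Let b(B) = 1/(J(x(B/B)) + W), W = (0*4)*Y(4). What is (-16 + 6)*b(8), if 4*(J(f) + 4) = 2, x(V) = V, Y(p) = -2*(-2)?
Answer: 20/7 ≈ 2.8571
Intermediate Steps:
Y(p) = 4
W = 0 (W = (0*4)*4 = 0*4 = 0)
J(f) = -7/2 (J(f) = -4 + (1/4)*2 = -4 + 1/2 = -7/2)
b(B) = -2/7 (b(B) = 1/(-7/2 + 0) = 1/(-7/2) = -2/7)
(-16 + 6)*b(8) = (-16 + 6)*(-2/7) = -10*(-2/7) = 20/7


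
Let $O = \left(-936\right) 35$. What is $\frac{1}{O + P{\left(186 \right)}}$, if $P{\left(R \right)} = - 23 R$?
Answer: $- \frac{1}{37038} \approx -2.6999 \cdot 10^{-5}$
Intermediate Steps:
$O = -32760$
$\frac{1}{O + P{\left(186 \right)}} = \frac{1}{-32760 - 4278} = \frac{1}{-37038} = - \frac{1}{37038}$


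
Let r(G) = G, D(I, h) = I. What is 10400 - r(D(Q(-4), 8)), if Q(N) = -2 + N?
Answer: 10406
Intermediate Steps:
10400 - r(D(Q(-4), 8)) = 10400 - (-2 - 4) = 10400 - 1*(-6) = 10400 + 6 = 10406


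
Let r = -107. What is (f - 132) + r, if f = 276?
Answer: 37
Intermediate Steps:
(f - 132) + r = (276 - 132) - 107 = 144 - 107 = 37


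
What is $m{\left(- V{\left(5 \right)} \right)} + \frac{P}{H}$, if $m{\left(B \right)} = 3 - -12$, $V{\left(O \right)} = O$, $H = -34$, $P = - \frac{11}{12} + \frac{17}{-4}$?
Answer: $\frac{3091}{204} \approx 15.152$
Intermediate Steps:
$P = - \frac{31}{6}$ ($P = \left(-11\right) \frac{1}{12} + 17 \left(- \frac{1}{4}\right) = - \frac{11}{12} - \frac{17}{4} = - \frac{31}{6} \approx -5.1667$)
$m{\left(B \right)} = 15$ ($m{\left(B \right)} = 3 + 12 = 15$)
$m{\left(- V{\left(5 \right)} \right)} + \frac{P}{H} = 15 + \frac{1}{-34} \left(- \frac{31}{6}\right) = 15 - - \frac{31}{204} = 15 + \frac{31}{204} = \frac{3091}{204}$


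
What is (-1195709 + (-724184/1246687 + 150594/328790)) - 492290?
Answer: -345953916839448276/204949109365 ≈ -1.6880e+6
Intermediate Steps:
(-1195709 + (-724184/1246687 + 150594/328790)) - 492290 = (-1195709 + (-724184*1/1246687 + 150594*(1/328790))) - 492290 = (-1195709 + (-724184/1246687 + 75297/164395)) - 492290 = (-1195709 - 25180437641/204949109365) - 492290 = -245059519790152426/204949109365 - 492290 = -345953916839448276/204949109365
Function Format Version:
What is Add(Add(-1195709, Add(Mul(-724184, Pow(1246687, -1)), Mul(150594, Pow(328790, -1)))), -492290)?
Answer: Rational(-345953916839448276, 204949109365) ≈ -1.6880e+6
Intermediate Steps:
Add(Add(-1195709, Add(Mul(-724184, Pow(1246687, -1)), Mul(150594, Pow(328790, -1)))), -492290) = Add(Add(-1195709, Add(Mul(-724184, Rational(1, 1246687)), Mul(150594, Rational(1, 328790)))), -492290) = Add(Add(-1195709, Add(Rational(-724184, 1246687), Rational(75297, 164395))), -492290) = Add(Add(-1195709, Rational(-25180437641, 204949109365)), -492290) = Add(Rational(-245059519790152426, 204949109365), -492290) = Rational(-345953916839448276, 204949109365)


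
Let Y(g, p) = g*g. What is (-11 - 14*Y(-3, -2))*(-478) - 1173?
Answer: 64313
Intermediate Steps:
Y(g, p) = g**2
(-11 - 14*Y(-3, -2))*(-478) - 1173 = (-11 - 14*(-3)**2)*(-478) - 1173 = (-11 - 14*9)*(-478) - 1173 = (-11 - 126)*(-478) - 1173 = -137*(-478) - 1173 = 65486 - 1173 = 64313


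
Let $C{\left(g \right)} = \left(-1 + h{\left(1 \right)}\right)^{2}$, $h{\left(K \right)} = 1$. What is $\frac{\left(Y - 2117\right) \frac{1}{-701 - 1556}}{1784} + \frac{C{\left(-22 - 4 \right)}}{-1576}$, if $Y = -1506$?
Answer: $\frac{3623}{4026488} \approx 0.00089979$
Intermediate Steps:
$C{\left(g \right)} = 0$ ($C{\left(g \right)} = \left(-1 + 1\right)^{2} = 0^{2} = 0$)
$\frac{\left(Y - 2117\right) \frac{1}{-701 - 1556}}{1784} + \frac{C{\left(-22 - 4 \right)}}{-1576} = \frac{\left(-1506 - 2117\right) \frac{1}{-701 - 1556}}{1784} + \frac{0}{-1576} = - \frac{3623}{-2257} \cdot \frac{1}{1784} + 0 \left(- \frac{1}{1576}\right) = \left(-3623\right) \left(- \frac{1}{2257}\right) \frac{1}{1784} + 0 = \frac{3623}{2257} \cdot \frac{1}{1784} + 0 = \frac{3623}{4026488} + 0 = \frac{3623}{4026488}$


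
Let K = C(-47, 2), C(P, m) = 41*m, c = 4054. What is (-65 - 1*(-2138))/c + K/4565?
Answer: 9795673/18506510 ≈ 0.52931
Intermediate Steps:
K = 82 (K = 41*2 = 82)
(-65 - 1*(-2138))/c + K/4565 = (-65 - 1*(-2138))/4054 + 82/4565 = (-65 + 2138)*(1/4054) + 82*(1/4565) = 2073*(1/4054) + 82/4565 = 2073/4054 + 82/4565 = 9795673/18506510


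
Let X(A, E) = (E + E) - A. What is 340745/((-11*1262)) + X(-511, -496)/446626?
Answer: -38048063403/1550015533 ≈ -24.547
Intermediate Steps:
X(A, E) = -A + 2*E (X(A, E) = 2*E - A = -A + 2*E)
340745/((-11*1262)) + X(-511, -496)/446626 = 340745/((-11*1262)) + (-1*(-511) + 2*(-496))/446626 = 340745/(-13882) + (511 - 992)*(1/446626) = 340745*(-1/13882) - 481*1/446626 = -340745/13882 - 481/446626 = -38048063403/1550015533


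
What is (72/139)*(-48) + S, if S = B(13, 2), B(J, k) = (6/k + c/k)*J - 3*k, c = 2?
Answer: 2938/139 ≈ 21.137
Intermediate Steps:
B(J, k) = -3*k + 8*J/k (B(J, k) = (6/k + 2/k)*J - 3*k = (8/k)*J - 3*k = 8*J/k - 3*k = -3*k + 8*J/k)
S = 46 (S = -3*2 + 8*13/2 = -6 + 8*13*(½) = -6 + 52 = 46)
(72/139)*(-48) + S = (72/139)*(-48) + 46 = -3456/139 + 46 = 2938/139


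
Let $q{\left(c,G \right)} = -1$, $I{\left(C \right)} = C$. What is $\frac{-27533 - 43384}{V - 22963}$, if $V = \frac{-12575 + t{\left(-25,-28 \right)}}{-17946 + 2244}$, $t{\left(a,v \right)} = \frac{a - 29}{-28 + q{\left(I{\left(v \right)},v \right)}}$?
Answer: $\frac{32292623286}{10456021133} \approx 3.0884$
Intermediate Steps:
$t{\left(a,v \right)} = 1 - \frac{a}{29}$ ($t{\left(a,v \right)} = \frac{a - 29}{-28 - 1} = \frac{-29 + a}{-29} = \left(-29 + a\right) \left(- \frac{1}{29}\right) = 1 - \frac{a}{29}$)
$V = \frac{364621}{455358}$ ($V = \frac{-12575 + \left(1 - - \frac{25}{29}\right)}{-17946 + 2244} = \frac{-12575 + \left(1 + \frac{25}{29}\right)}{-15702} = \left(-12575 + \frac{54}{29}\right) \left(- \frac{1}{15702}\right) = \left(- \frac{364621}{29}\right) \left(- \frac{1}{15702}\right) = \frac{364621}{455358} \approx 0.80073$)
$\frac{-27533 - 43384}{V - 22963} = \frac{-27533 - 43384}{\frac{364621}{455358} - 22963} = - \frac{70917}{\frac{364621}{455358} - 22963} = - \frac{70917}{- \frac{10456021133}{455358}} = \left(-70917\right) \left(- \frac{455358}{10456021133}\right) = \frac{32292623286}{10456021133}$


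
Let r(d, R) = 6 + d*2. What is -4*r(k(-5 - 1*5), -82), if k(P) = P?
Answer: 56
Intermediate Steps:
r(d, R) = 6 + 2*d
-4*r(k(-5 - 1*5), -82) = -4*(6 + 2*(-5 - 1*5)) = -4*(6 + 2*(-5 - 5)) = -4*(6 + 2*(-10)) = -4*(6 - 20) = -4*(-14) = 56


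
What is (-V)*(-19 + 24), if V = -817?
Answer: 4085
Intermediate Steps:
(-V)*(-19 + 24) = (-1*(-817))*(-19 + 24) = 817*5 = 4085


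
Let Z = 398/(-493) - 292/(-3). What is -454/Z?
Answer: -335733/71381 ≈ -4.7034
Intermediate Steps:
Z = 142762/1479 (Z = 398*(-1/493) - 292*(-⅓) = -398/493 + 292/3 = 142762/1479 ≈ 96.526)
-454/Z = -454/142762/1479 = -454*1479/142762 = -335733/71381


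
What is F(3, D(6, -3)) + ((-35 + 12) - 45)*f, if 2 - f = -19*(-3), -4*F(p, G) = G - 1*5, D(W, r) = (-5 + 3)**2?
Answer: 14961/4 ≈ 3740.3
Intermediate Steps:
D(W, r) = 4 (D(W, r) = (-2)**2 = 4)
F(p, G) = 5/4 - G/4 (F(p, G) = -(G - 1*5)/4 = -(G - 5)/4 = -(-5 + G)/4 = 5/4 - G/4)
f = -55 (f = 2 - (-19)*(-3) = 2 - 1*57 = 2 - 57 = -55)
F(3, D(6, -3)) + ((-35 + 12) - 45)*f = (5/4 - 1/4*4) + ((-35 + 12) - 45)*(-55) = (5/4 - 1) + (-23 - 45)*(-55) = 1/4 - 68*(-55) = 1/4 + 3740 = 14961/4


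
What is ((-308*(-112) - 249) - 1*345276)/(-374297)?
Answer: 311029/374297 ≈ 0.83097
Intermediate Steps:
((-308*(-112) - 249) - 1*345276)/(-374297) = ((34496 - 249) - 345276)*(-1/374297) = (34247 - 345276)*(-1/374297) = -311029*(-1/374297) = 311029/374297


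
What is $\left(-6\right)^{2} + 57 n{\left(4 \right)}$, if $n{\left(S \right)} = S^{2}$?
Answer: $948$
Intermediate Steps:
$\left(-6\right)^{2} + 57 n{\left(4 \right)} = \left(-6\right)^{2} + 57 \cdot 4^{2} = 36 + 57 \cdot 16 = 36 + 912 = 948$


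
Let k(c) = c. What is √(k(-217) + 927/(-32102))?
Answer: I*√223656592222/32102 ≈ 14.732*I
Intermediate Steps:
√(k(-217) + 927/(-32102)) = √(-217 + 927/(-32102)) = √(-217 + 927*(-1/32102)) = √(-217 - 927/32102) = √(-6967061/32102) = I*√223656592222/32102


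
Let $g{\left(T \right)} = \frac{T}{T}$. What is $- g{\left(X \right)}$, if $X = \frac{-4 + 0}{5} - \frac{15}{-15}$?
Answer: $-1$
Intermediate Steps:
$X = \frac{1}{5}$ ($X = \left(-4\right) \frac{1}{5} - -1 = - \frac{4}{5} + 1 = \frac{1}{5} \approx 0.2$)
$g{\left(T \right)} = 1$
$- g{\left(X \right)} = \left(-1\right) 1 = -1$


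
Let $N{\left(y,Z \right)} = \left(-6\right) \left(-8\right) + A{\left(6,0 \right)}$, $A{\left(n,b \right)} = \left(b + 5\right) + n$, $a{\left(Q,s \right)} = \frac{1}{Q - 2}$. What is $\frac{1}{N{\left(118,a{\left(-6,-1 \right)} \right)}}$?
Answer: $\frac{1}{59} \approx 0.016949$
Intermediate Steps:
$a{\left(Q,s \right)} = \frac{1}{-2 + Q}$
$A{\left(n,b \right)} = 5 + b + n$ ($A{\left(n,b \right)} = \left(5 + b\right) + n = 5 + b + n$)
$N{\left(y,Z \right)} = 59$ ($N{\left(y,Z \right)} = \left(-6\right) \left(-8\right) + \left(5 + 0 + 6\right) = 48 + 11 = 59$)
$\frac{1}{N{\left(118,a{\left(-6,-1 \right)} \right)}} = \frac{1}{59}$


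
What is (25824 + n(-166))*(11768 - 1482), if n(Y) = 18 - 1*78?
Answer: 265008504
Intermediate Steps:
n(Y) = -60 (n(Y) = 18 - 78 = -60)
(25824 + n(-166))*(11768 - 1482) = (25824 - 60)*(11768 - 1482) = 25764*10286 = 265008504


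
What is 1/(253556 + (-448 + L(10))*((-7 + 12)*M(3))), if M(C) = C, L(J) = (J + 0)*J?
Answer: 1/248336 ≈ 4.0268e-6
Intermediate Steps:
L(J) = J**2 (L(J) = J*J = J**2)
1/(253556 + (-448 + L(10))*((-7 + 12)*M(3))) = 1/(253556 + (-448 + 10**2)*((-7 + 12)*3)) = 1/(253556 + (-448 + 100)*(5*3)) = 1/(253556 - 348*15) = 1/(253556 - 5220) = 1/248336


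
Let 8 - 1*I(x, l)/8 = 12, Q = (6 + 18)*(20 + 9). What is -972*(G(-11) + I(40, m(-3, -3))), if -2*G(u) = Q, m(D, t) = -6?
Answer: 369360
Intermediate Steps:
Q = 696 (Q = 24*29 = 696)
I(x, l) = -32 (I(x, l) = 64 - 8*12 = 64 - 96 = -32)
G(u) = -348 (G(u) = -½*696 = -348)
-972*(G(-11) + I(40, m(-3, -3))) = -972*(-348 - 32) = -972*(-380) = 369360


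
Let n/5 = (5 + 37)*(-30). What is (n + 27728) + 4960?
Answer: 26388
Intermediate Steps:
n = -6300 (n = 5*((5 + 37)*(-30)) = 5*(42*(-30)) = 5*(-1260) = -6300)
(n + 27728) + 4960 = (-6300 + 27728) + 4960 = 21428 + 4960 = 26388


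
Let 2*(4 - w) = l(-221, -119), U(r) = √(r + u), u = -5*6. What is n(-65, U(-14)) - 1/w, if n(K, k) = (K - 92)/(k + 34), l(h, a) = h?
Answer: (-4*√11 + 36021*I)/(458*(√11 - 17*I)) ≈ -4.4571 + 0.86785*I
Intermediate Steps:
u = -30
U(r) = √(-30 + r) (U(r) = √(r - 30) = √(-30 + r))
w = 229/2 (w = 4 - ½*(-221) = 4 + 221/2 = 229/2 ≈ 114.50)
n(K, k) = (-92 + K)/(34 + k)
n(-65, U(-14)) - 1/w = (-92 - 65)/(34 + √(-30 - 14)) - 1/229/2 = -157/(34 + √(-44)) - 1*2/229 = -157/(34 + 2*I*√11) - 2/229 = -2/229 - 157/(34 + 2*I*√11)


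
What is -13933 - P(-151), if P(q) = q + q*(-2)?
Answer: -14084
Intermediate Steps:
P(q) = -q (P(q) = q - 2*q = -q)
-13933 - P(-151) = -13933 - (-1)*(-151) = -13933 - 1*151 = -13933 - 151 = -14084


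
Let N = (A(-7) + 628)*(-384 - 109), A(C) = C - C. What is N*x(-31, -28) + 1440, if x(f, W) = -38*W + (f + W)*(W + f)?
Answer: -1407148740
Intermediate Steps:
x(f, W) = (W + f)² - 38*W (x(f, W) = -38*W + (W + f)*(W + f) = -38*W + (W + f)² = (W + f)² - 38*W)
A(C) = 0
N = -309604 (N = (0 + 628)*(-384 - 109) = 628*(-493) = -309604)
N*x(-31, -28) + 1440 = -309604*((-28 - 31)² - 38*(-28)) + 1440 = -309604*((-59)² + 1064) + 1440 = -309604*(3481 + 1064) + 1440 = -309604*4545 + 1440 = -1407150180 + 1440 = -1407148740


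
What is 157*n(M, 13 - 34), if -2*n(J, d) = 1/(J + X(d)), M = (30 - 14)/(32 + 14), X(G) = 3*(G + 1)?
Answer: 3611/2744 ≈ 1.3160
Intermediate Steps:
X(G) = 3 + 3*G (X(G) = 3*(1 + G) = 3 + 3*G)
M = 8/23 (M = 16/46 = 16*(1/46) = 8/23 ≈ 0.34783)
n(J, d) = -1/(2*(3 + J + 3*d)) (n(J, d) = -1/(2*(J + (3 + 3*d))) = -1/(2*(3 + J + 3*d)))
157*n(M, 13 - 34) = 157*(-1/(6 + 2*(8/23) + 6*(13 - 34))) = 157*(-1/(6 + 16/23 + 6*(-21))) = 157*(-1/(6 + 16/23 - 126)) = 157*(-1/(-2744/23)) = 157*(-1*(-23/2744)) = 157*(23/2744) = 3611/2744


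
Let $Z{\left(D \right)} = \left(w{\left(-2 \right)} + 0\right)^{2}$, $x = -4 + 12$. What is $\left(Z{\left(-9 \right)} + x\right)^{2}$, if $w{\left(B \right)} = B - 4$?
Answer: $1936$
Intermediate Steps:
$w{\left(B \right)} = -4 + B$
$x = 8$
$Z{\left(D \right)} = 36$ ($Z{\left(D \right)} = \left(\left(-4 - 2\right) + 0\right)^{2} = \left(-6 + 0\right)^{2} = \left(-6\right)^{2} = 36$)
$\left(Z{\left(-9 \right)} + x\right)^{2} = \left(36 + 8\right)^{2} = 44^{2} = 1936$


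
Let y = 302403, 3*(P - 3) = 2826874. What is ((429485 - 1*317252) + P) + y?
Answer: 4070791/3 ≈ 1.3569e+6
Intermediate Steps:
P = 2826883/3 (P = 3 + (⅓)*2826874 = 3 + 2826874/3 = 2826883/3 ≈ 9.4229e+5)
((429485 - 1*317252) + P) + y = ((429485 - 1*317252) + 2826883/3) + 302403 = ((429485 - 317252) + 2826883/3) + 302403 = (112233 + 2826883/3) + 302403 = 3163582/3 + 302403 = 4070791/3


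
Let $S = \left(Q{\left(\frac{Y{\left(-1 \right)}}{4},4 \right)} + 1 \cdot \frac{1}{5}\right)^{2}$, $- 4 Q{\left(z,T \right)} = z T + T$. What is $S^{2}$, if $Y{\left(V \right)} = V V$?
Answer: $\frac{194481}{160000} \approx 1.2155$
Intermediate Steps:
$Y{\left(V \right)} = V^{2}$
$Q{\left(z,T \right)} = - \frac{T}{4} - \frac{T z}{4}$ ($Q{\left(z,T \right)} = - \frac{z T + T}{4} = - \frac{T z + T}{4} = - \frac{T + T z}{4} = - \frac{T}{4} - \frac{T z}{4}$)
$S = \frac{441}{400}$ ($S = \left(\left(- \frac{1}{4}\right) 4 \left(1 + \frac{\left(-1\right)^{2}}{4}\right) + 1 \cdot \frac{1}{5}\right)^{2} = \left(\left(- \frac{1}{4}\right) 4 \left(1 + 1 \cdot \frac{1}{4}\right) + 1 \cdot \frac{1}{5}\right)^{2} = \left(\left(- \frac{1}{4}\right) 4 \left(1 + \frac{1}{4}\right) + \frac{1}{5}\right)^{2} = \left(\left(- \frac{1}{4}\right) 4 \cdot \frac{5}{4} + \frac{1}{5}\right)^{2} = \left(- \frac{5}{4} + \frac{1}{5}\right)^{2} = \left(- \frac{21}{20}\right)^{2} = \frac{441}{400} \approx 1.1025$)
$S^{2} = \left(\frac{441}{400}\right)^{2} = \frac{194481}{160000}$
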